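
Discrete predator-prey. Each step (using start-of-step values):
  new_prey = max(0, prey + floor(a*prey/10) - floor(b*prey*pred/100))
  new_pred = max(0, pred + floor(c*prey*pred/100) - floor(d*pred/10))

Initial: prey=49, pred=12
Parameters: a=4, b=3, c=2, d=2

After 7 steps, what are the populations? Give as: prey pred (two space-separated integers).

Answer: 0 32

Derivation:
Step 1: prey: 49+19-17=51; pred: 12+11-2=21
Step 2: prey: 51+20-32=39; pred: 21+21-4=38
Step 3: prey: 39+15-44=10; pred: 38+29-7=60
Step 4: prey: 10+4-18=0; pred: 60+12-12=60
Step 5: prey: 0+0-0=0; pred: 60+0-12=48
Step 6: prey: 0+0-0=0; pred: 48+0-9=39
Step 7: prey: 0+0-0=0; pred: 39+0-7=32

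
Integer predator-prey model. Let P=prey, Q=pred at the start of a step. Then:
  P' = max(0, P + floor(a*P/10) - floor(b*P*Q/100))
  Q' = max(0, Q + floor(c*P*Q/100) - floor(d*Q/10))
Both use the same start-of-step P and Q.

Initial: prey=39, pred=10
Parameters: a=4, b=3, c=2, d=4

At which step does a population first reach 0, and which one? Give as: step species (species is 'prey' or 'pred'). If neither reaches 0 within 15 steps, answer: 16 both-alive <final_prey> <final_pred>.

Step 1: prey: 39+15-11=43; pred: 10+7-4=13
Step 2: prey: 43+17-16=44; pred: 13+11-5=19
Step 3: prey: 44+17-25=36; pred: 19+16-7=28
Step 4: prey: 36+14-30=20; pred: 28+20-11=37
Step 5: prey: 20+8-22=6; pred: 37+14-14=37
Step 6: prey: 6+2-6=2; pred: 37+4-14=27
Step 7: prey: 2+0-1=1; pred: 27+1-10=18
Step 8: prey: 1+0-0=1; pred: 18+0-7=11
Step 9: prey: 1+0-0=1; pred: 11+0-4=7
Step 10: prey: 1+0-0=1; pred: 7+0-2=5
Step 11: prey: 1+0-0=1; pred: 5+0-2=3
Step 12: prey: 1+0-0=1; pred: 3+0-1=2
Step 13: prey: 1+0-0=1; pred: 2+0-0=2
Steps 14-15: state stable at prey=1, pred=2 (no change)
No extinction within 15 steps

Answer: 16 both-alive 1 2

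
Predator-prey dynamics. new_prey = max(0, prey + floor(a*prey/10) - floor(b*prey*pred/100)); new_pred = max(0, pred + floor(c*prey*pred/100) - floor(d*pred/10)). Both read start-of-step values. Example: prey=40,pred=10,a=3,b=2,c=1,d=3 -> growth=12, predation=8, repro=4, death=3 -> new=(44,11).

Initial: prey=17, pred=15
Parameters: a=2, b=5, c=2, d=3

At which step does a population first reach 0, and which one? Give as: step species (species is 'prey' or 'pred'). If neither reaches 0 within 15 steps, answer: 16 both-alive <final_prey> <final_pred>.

Step 1: prey: 17+3-12=8; pred: 15+5-4=16
Step 2: prey: 8+1-6=3; pred: 16+2-4=14
Step 3: prey: 3+0-2=1; pred: 14+0-4=10
Step 4: prey: 1+0-0=1; pred: 10+0-3=7
Step 5: prey: 1+0-0=1; pred: 7+0-2=5
Step 6: prey: 1+0-0=1; pred: 5+0-1=4
Step 7: prey: 1+0-0=1; pred: 4+0-1=3
Step 8: prey: 1+0-0=1; pred: 3+0-0=3
Steps 9-15: state stable at prey=1, pred=3 (no change)
No extinction within 15 steps

Answer: 16 both-alive 1 3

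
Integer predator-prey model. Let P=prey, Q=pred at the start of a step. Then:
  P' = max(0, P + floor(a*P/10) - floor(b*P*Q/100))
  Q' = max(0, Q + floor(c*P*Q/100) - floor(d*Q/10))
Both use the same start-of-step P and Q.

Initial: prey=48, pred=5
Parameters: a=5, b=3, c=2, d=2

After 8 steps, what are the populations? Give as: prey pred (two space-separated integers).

Answer: 0 65

Derivation:
Step 1: prey: 48+24-7=65; pred: 5+4-1=8
Step 2: prey: 65+32-15=82; pred: 8+10-1=17
Step 3: prey: 82+41-41=82; pred: 17+27-3=41
Step 4: prey: 82+41-100=23; pred: 41+67-8=100
Step 5: prey: 23+11-69=0; pred: 100+46-20=126
Step 6: prey: 0+0-0=0; pred: 126+0-25=101
Step 7: prey: 0+0-0=0; pred: 101+0-20=81
Step 8: prey: 0+0-0=0; pred: 81+0-16=65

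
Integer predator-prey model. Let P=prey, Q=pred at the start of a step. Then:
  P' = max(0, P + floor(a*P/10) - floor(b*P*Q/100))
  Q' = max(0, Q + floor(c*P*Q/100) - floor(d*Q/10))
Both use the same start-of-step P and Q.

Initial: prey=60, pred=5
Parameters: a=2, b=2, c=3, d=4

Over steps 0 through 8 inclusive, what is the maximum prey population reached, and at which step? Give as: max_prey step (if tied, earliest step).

Answer: 66 1

Derivation:
Step 1: prey: 60+12-6=66; pred: 5+9-2=12
Step 2: prey: 66+13-15=64; pred: 12+23-4=31
Step 3: prey: 64+12-39=37; pred: 31+59-12=78
Step 4: prey: 37+7-57=0; pred: 78+86-31=133
Step 5: prey: 0+0-0=0; pred: 133+0-53=80
Step 6: prey: 0+0-0=0; pred: 80+0-32=48
Step 7: prey: 0+0-0=0; pred: 48+0-19=29
Step 8: prey: 0+0-0=0; pred: 29+0-11=18
Max prey = 66 at step 1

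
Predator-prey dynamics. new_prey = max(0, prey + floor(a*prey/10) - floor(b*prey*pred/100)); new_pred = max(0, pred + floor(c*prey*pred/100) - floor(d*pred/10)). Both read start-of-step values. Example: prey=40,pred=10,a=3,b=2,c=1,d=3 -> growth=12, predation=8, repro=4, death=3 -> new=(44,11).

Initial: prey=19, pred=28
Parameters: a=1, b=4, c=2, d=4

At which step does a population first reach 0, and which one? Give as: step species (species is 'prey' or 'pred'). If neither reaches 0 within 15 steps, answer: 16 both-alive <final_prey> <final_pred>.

Step 1: prey: 19+1-21=0; pred: 28+10-11=27
First extinction: prey at step 1

Answer: 1 prey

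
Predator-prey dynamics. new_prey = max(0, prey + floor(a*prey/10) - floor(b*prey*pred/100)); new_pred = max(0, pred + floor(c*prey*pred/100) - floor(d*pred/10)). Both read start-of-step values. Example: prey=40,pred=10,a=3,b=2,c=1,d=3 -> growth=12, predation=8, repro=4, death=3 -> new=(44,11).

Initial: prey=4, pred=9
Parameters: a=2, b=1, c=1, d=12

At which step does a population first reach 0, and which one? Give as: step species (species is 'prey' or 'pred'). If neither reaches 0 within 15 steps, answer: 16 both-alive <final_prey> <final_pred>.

Step 1: prey: 4+0-0=4; pred: 9+0-10=0
First extinction: pred at step 1

Answer: 1 pred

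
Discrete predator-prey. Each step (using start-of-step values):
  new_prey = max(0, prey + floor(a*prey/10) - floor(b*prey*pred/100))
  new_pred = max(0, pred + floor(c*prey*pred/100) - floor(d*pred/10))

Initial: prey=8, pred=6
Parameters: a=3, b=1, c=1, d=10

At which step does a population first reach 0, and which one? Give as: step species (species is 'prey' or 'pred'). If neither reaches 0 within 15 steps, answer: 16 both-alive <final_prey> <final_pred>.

Answer: 1 pred

Derivation:
Step 1: prey: 8+2-0=10; pred: 6+0-6=0
First extinction: pred at step 1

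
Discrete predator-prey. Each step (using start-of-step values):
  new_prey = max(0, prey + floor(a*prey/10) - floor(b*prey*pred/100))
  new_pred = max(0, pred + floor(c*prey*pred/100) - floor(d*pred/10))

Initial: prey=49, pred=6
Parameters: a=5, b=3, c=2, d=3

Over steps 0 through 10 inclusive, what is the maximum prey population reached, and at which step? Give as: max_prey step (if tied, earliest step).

Answer: 78 2

Derivation:
Step 1: prey: 49+24-8=65; pred: 6+5-1=10
Step 2: prey: 65+32-19=78; pred: 10+13-3=20
Step 3: prey: 78+39-46=71; pred: 20+31-6=45
Step 4: prey: 71+35-95=11; pred: 45+63-13=95
Step 5: prey: 11+5-31=0; pred: 95+20-28=87
Step 6: prey: 0+0-0=0; pred: 87+0-26=61
Step 7: prey: 0+0-0=0; pred: 61+0-18=43
Step 8: prey: 0+0-0=0; pred: 43+0-12=31
Step 9: prey: 0+0-0=0; pred: 31+0-9=22
Step 10: prey: 0+0-0=0; pred: 22+0-6=16
Max prey = 78 at step 2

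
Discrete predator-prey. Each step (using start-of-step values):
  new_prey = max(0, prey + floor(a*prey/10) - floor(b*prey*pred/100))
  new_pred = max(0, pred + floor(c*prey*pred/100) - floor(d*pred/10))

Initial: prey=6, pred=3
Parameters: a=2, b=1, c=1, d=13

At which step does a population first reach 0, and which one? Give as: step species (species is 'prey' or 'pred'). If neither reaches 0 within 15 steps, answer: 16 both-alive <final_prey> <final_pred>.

Step 1: prey: 6+1-0=7; pred: 3+0-3=0
First extinction: pred at step 1

Answer: 1 pred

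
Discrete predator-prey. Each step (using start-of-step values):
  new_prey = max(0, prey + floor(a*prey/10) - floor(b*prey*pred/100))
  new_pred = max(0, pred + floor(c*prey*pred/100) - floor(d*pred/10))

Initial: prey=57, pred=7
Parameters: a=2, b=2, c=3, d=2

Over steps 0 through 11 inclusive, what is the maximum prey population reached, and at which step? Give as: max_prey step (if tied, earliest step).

Step 1: prey: 57+11-7=61; pred: 7+11-1=17
Step 2: prey: 61+12-20=53; pred: 17+31-3=45
Step 3: prey: 53+10-47=16; pred: 45+71-9=107
Step 4: prey: 16+3-34=0; pred: 107+51-21=137
Step 5: prey: 0+0-0=0; pred: 137+0-27=110
Step 6: prey: 0+0-0=0; pred: 110+0-22=88
Step 7: prey: 0+0-0=0; pred: 88+0-17=71
Step 8: prey: 0+0-0=0; pred: 71+0-14=57
Step 9: prey: 0+0-0=0; pred: 57+0-11=46
Step 10: prey: 0+0-0=0; pred: 46+0-9=37
Step 11: prey: 0+0-0=0; pred: 37+0-7=30
Max prey = 61 at step 1

Answer: 61 1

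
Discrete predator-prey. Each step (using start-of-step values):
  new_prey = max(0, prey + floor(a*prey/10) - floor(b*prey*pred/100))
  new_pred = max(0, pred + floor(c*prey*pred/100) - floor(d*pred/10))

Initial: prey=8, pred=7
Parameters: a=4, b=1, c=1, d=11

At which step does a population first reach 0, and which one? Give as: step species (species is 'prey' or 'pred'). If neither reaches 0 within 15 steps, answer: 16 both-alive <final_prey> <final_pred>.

Step 1: prey: 8+3-0=11; pred: 7+0-7=0
First extinction: pred at step 1

Answer: 1 pred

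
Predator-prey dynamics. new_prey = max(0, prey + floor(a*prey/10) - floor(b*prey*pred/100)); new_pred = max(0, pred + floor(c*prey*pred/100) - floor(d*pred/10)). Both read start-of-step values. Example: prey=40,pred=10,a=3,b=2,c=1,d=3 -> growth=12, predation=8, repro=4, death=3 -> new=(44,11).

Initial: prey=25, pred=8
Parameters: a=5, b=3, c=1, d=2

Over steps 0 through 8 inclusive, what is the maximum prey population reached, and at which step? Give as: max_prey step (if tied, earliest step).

Step 1: prey: 25+12-6=31; pred: 8+2-1=9
Step 2: prey: 31+15-8=38; pred: 9+2-1=10
Step 3: prey: 38+19-11=46; pred: 10+3-2=11
Step 4: prey: 46+23-15=54; pred: 11+5-2=14
Step 5: prey: 54+27-22=59; pred: 14+7-2=19
Step 6: prey: 59+29-33=55; pred: 19+11-3=27
Step 7: prey: 55+27-44=38; pred: 27+14-5=36
Step 8: prey: 38+19-41=16; pred: 36+13-7=42
Max prey = 59 at step 5

Answer: 59 5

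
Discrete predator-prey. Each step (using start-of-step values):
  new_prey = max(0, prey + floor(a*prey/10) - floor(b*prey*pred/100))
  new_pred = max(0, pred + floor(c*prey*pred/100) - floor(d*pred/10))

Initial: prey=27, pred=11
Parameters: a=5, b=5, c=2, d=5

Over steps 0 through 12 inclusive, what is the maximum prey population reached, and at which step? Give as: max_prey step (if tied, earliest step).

Answer: 36 12

Derivation:
Step 1: prey: 27+13-14=26; pred: 11+5-5=11
Step 2: prey: 26+13-14=25; pred: 11+5-5=11
Step 3: prey: 25+12-13=24; pred: 11+5-5=11
Step 4: prey: 24+12-13=23; pred: 11+5-5=11
Step 5: prey: 23+11-12=22; pred: 11+5-5=11
Step 6: prey: 22+11-12=21; pred: 11+4-5=10
Step 7: prey: 21+10-10=21; pred: 10+4-5=9
Step 8: prey: 21+10-9=22; pred: 9+3-4=8
Step 9: prey: 22+11-8=25; pred: 8+3-4=7
Step 10: prey: 25+12-8=29; pred: 7+3-3=7
Step 11: prey: 29+14-10=33; pred: 7+4-3=8
Step 12: prey: 33+16-13=36; pred: 8+5-4=9
Max prey = 36 at step 12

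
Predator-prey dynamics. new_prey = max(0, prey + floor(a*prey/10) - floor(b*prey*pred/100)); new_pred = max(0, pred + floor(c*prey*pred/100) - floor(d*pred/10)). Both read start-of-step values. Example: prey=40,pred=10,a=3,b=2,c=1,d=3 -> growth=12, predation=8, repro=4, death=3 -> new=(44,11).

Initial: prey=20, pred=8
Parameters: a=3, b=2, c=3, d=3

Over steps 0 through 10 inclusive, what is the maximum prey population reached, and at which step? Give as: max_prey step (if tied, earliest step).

Answer: 26 3

Derivation:
Step 1: prey: 20+6-3=23; pred: 8+4-2=10
Step 2: prey: 23+6-4=25; pred: 10+6-3=13
Step 3: prey: 25+7-6=26; pred: 13+9-3=19
Step 4: prey: 26+7-9=24; pred: 19+14-5=28
Step 5: prey: 24+7-13=18; pred: 28+20-8=40
Step 6: prey: 18+5-14=9; pred: 40+21-12=49
Step 7: prey: 9+2-8=3; pred: 49+13-14=48
Step 8: prey: 3+0-2=1; pred: 48+4-14=38
Step 9: prey: 1+0-0=1; pred: 38+1-11=28
Step 10: prey: 1+0-0=1; pred: 28+0-8=20
Max prey = 26 at step 3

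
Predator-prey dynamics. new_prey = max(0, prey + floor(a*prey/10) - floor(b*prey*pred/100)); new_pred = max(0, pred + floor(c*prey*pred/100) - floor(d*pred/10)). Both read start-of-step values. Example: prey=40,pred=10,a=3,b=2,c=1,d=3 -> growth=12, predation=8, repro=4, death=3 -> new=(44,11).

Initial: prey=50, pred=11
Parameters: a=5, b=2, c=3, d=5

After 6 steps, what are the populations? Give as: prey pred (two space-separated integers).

Step 1: prey: 50+25-11=64; pred: 11+16-5=22
Step 2: prey: 64+32-28=68; pred: 22+42-11=53
Step 3: prey: 68+34-72=30; pred: 53+108-26=135
Step 4: prey: 30+15-81=0; pred: 135+121-67=189
Step 5: prey: 0+0-0=0; pred: 189+0-94=95
Step 6: prey: 0+0-0=0; pred: 95+0-47=48

Answer: 0 48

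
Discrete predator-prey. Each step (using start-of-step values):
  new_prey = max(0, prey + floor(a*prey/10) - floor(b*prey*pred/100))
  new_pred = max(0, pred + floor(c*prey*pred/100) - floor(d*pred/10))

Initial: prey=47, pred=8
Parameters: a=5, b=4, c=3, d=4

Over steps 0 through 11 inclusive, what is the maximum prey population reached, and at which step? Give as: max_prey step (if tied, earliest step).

Step 1: prey: 47+23-15=55; pred: 8+11-3=16
Step 2: prey: 55+27-35=47; pred: 16+26-6=36
Step 3: prey: 47+23-67=3; pred: 36+50-14=72
Step 4: prey: 3+1-8=0; pred: 72+6-28=50
Step 5: prey: 0+0-0=0; pred: 50+0-20=30
Step 6: prey: 0+0-0=0; pred: 30+0-12=18
Step 7: prey: 0+0-0=0; pred: 18+0-7=11
Step 8: prey: 0+0-0=0; pred: 11+0-4=7
Step 9: prey: 0+0-0=0; pred: 7+0-2=5
Step 10: prey: 0+0-0=0; pred: 5+0-2=3
Step 11: prey: 0+0-0=0; pred: 3+0-1=2
Max prey = 55 at step 1

Answer: 55 1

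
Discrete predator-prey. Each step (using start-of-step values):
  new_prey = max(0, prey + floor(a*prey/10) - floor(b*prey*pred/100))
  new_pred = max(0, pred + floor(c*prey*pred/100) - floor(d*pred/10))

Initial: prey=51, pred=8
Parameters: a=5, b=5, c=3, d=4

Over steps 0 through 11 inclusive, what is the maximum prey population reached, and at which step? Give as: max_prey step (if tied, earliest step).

Step 1: prey: 51+25-20=56; pred: 8+12-3=17
Step 2: prey: 56+28-47=37; pred: 17+28-6=39
Step 3: prey: 37+18-72=0; pred: 39+43-15=67
Step 4: prey: 0+0-0=0; pred: 67+0-26=41
Step 5: prey: 0+0-0=0; pred: 41+0-16=25
Step 6: prey: 0+0-0=0; pred: 25+0-10=15
Step 7: prey: 0+0-0=0; pred: 15+0-6=9
Step 8: prey: 0+0-0=0; pred: 9+0-3=6
Step 9: prey: 0+0-0=0; pred: 6+0-2=4
Step 10: prey: 0+0-0=0; pred: 4+0-1=3
Step 11: prey: 0+0-0=0; pred: 3+0-1=2
Max prey = 56 at step 1

Answer: 56 1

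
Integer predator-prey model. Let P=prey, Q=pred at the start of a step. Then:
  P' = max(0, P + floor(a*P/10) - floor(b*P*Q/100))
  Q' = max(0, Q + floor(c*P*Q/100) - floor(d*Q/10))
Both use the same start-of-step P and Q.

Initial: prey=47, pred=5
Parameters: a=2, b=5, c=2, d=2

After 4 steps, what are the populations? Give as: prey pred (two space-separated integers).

Step 1: prey: 47+9-11=45; pred: 5+4-1=8
Step 2: prey: 45+9-18=36; pred: 8+7-1=14
Step 3: prey: 36+7-25=18; pred: 14+10-2=22
Step 4: prey: 18+3-19=2; pred: 22+7-4=25

Answer: 2 25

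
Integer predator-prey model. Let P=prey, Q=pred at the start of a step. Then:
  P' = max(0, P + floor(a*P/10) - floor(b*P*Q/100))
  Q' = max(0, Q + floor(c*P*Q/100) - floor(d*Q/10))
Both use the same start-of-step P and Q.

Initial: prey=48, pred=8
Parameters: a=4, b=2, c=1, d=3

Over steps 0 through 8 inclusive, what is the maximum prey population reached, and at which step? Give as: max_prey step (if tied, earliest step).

Answer: 91 4

Derivation:
Step 1: prey: 48+19-7=60; pred: 8+3-2=9
Step 2: prey: 60+24-10=74; pred: 9+5-2=12
Step 3: prey: 74+29-17=86; pred: 12+8-3=17
Step 4: prey: 86+34-29=91; pred: 17+14-5=26
Step 5: prey: 91+36-47=80; pred: 26+23-7=42
Step 6: prey: 80+32-67=45; pred: 42+33-12=63
Step 7: prey: 45+18-56=7; pred: 63+28-18=73
Step 8: prey: 7+2-10=0; pred: 73+5-21=57
Max prey = 91 at step 4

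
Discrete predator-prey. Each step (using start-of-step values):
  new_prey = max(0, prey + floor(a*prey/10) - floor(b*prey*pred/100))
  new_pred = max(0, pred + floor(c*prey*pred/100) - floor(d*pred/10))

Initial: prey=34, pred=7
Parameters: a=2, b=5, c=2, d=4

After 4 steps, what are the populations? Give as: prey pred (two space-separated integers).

Step 1: prey: 34+6-11=29; pred: 7+4-2=9
Step 2: prey: 29+5-13=21; pred: 9+5-3=11
Step 3: prey: 21+4-11=14; pred: 11+4-4=11
Step 4: prey: 14+2-7=9; pred: 11+3-4=10

Answer: 9 10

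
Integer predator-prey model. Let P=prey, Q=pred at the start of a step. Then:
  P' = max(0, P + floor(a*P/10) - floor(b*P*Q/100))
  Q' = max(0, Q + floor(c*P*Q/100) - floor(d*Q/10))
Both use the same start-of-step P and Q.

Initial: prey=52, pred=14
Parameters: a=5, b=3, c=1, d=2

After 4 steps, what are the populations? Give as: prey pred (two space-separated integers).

Step 1: prey: 52+26-21=57; pred: 14+7-2=19
Step 2: prey: 57+28-32=53; pred: 19+10-3=26
Step 3: prey: 53+26-41=38; pred: 26+13-5=34
Step 4: prey: 38+19-38=19; pred: 34+12-6=40

Answer: 19 40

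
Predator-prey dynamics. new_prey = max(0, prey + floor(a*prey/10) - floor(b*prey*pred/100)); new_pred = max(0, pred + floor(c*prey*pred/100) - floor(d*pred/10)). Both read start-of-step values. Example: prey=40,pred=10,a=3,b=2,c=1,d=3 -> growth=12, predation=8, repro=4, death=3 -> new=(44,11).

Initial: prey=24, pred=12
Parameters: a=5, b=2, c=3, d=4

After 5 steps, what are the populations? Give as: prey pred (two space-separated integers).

Answer: 3 98

Derivation:
Step 1: prey: 24+12-5=31; pred: 12+8-4=16
Step 2: prey: 31+15-9=37; pred: 16+14-6=24
Step 3: prey: 37+18-17=38; pred: 24+26-9=41
Step 4: prey: 38+19-31=26; pred: 41+46-16=71
Step 5: prey: 26+13-36=3; pred: 71+55-28=98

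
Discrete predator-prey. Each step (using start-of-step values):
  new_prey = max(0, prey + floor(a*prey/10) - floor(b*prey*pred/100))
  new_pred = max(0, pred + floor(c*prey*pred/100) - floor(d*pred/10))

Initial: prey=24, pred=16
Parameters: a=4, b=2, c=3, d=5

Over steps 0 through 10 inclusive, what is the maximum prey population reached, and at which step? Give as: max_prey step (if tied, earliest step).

Answer: 27 2

Derivation:
Step 1: prey: 24+9-7=26; pred: 16+11-8=19
Step 2: prey: 26+10-9=27; pred: 19+14-9=24
Step 3: prey: 27+10-12=25; pred: 24+19-12=31
Step 4: prey: 25+10-15=20; pred: 31+23-15=39
Step 5: prey: 20+8-15=13; pred: 39+23-19=43
Step 6: prey: 13+5-11=7; pred: 43+16-21=38
Step 7: prey: 7+2-5=4; pred: 38+7-19=26
Step 8: prey: 4+1-2=3; pred: 26+3-13=16
Step 9: prey: 3+1-0=4; pred: 16+1-8=9
Step 10: prey: 4+1-0=5; pred: 9+1-4=6
Max prey = 27 at step 2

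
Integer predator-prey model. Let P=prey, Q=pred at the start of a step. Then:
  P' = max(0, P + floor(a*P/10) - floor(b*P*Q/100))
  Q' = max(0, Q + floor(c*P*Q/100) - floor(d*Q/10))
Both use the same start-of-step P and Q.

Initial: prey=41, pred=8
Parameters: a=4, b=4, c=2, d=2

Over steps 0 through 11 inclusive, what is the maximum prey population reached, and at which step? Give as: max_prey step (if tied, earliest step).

Answer: 44 1

Derivation:
Step 1: prey: 41+16-13=44; pred: 8+6-1=13
Step 2: prey: 44+17-22=39; pred: 13+11-2=22
Step 3: prey: 39+15-34=20; pred: 22+17-4=35
Step 4: prey: 20+8-28=0; pred: 35+14-7=42
Step 5: prey: 0+0-0=0; pred: 42+0-8=34
Step 6: prey: 0+0-0=0; pred: 34+0-6=28
Step 7: prey: 0+0-0=0; pred: 28+0-5=23
Step 8: prey: 0+0-0=0; pred: 23+0-4=19
Step 9: prey: 0+0-0=0; pred: 19+0-3=16
Step 10: prey: 0+0-0=0; pred: 16+0-3=13
Step 11: prey: 0+0-0=0; pred: 13+0-2=11
Max prey = 44 at step 1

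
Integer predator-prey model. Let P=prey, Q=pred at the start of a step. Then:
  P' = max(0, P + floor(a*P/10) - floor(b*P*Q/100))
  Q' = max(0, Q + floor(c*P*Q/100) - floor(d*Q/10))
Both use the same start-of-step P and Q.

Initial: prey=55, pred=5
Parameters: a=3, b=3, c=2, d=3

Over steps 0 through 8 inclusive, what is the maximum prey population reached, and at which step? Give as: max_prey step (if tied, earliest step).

Answer: 64 2

Derivation:
Step 1: prey: 55+16-8=63; pred: 5+5-1=9
Step 2: prey: 63+18-17=64; pred: 9+11-2=18
Step 3: prey: 64+19-34=49; pred: 18+23-5=36
Step 4: prey: 49+14-52=11; pred: 36+35-10=61
Step 5: prey: 11+3-20=0; pred: 61+13-18=56
Step 6: prey: 0+0-0=0; pred: 56+0-16=40
Step 7: prey: 0+0-0=0; pred: 40+0-12=28
Step 8: prey: 0+0-0=0; pred: 28+0-8=20
Max prey = 64 at step 2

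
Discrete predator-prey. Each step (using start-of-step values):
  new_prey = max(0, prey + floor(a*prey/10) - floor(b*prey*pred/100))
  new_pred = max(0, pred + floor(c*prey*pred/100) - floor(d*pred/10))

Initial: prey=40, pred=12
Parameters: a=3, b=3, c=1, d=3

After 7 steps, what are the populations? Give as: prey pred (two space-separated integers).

Step 1: prey: 40+12-14=38; pred: 12+4-3=13
Step 2: prey: 38+11-14=35; pred: 13+4-3=14
Step 3: prey: 35+10-14=31; pred: 14+4-4=14
Step 4: prey: 31+9-13=27; pred: 14+4-4=14
Step 5: prey: 27+8-11=24; pred: 14+3-4=13
Step 6: prey: 24+7-9=22; pred: 13+3-3=13
Step 7: prey: 22+6-8=20; pred: 13+2-3=12

Answer: 20 12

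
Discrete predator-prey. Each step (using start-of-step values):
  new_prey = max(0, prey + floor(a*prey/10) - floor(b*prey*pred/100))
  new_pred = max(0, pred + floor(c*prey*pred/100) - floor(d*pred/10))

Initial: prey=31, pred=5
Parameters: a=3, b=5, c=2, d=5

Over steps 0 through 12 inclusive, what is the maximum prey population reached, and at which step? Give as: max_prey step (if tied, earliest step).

Answer: 33 1

Derivation:
Step 1: prey: 31+9-7=33; pred: 5+3-2=6
Step 2: prey: 33+9-9=33; pred: 6+3-3=6
Step 3: prey: 33+9-9=33; pred: 6+3-3=6
Step 4: prey: 33+9-9=33; pred: 6+3-3=6
Step 5: prey: 33+9-9=33; pred: 6+3-3=6
Step 6: prey: 33+9-9=33; pred: 6+3-3=6
Step 7: prey: 33+9-9=33; pred: 6+3-3=6
Step 8: prey: 33+9-9=33; pred: 6+3-3=6
Step 9: prey: 33+9-9=33; pred: 6+3-3=6
Step 10: prey: 33+9-9=33; pred: 6+3-3=6
Step 11: prey: 33+9-9=33; pred: 6+3-3=6
Step 12: prey: 33+9-9=33; pred: 6+3-3=6
Max prey = 33 at step 1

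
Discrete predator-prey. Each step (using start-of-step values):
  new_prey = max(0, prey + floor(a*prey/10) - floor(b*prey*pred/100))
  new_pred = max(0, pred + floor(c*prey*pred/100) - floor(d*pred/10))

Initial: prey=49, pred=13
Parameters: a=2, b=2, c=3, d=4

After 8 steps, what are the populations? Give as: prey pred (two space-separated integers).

Step 1: prey: 49+9-12=46; pred: 13+19-5=27
Step 2: prey: 46+9-24=31; pred: 27+37-10=54
Step 3: prey: 31+6-33=4; pred: 54+50-21=83
Step 4: prey: 4+0-6=0; pred: 83+9-33=59
Step 5: prey: 0+0-0=0; pred: 59+0-23=36
Step 6: prey: 0+0-0=0; pred: 36+0-14=22
Step 7: prey: 0+0-0=0; pred: 22+0-8=14
Step 8: prey: 0+0-0=0; pred: 14+0-5=9

Answer: 0 9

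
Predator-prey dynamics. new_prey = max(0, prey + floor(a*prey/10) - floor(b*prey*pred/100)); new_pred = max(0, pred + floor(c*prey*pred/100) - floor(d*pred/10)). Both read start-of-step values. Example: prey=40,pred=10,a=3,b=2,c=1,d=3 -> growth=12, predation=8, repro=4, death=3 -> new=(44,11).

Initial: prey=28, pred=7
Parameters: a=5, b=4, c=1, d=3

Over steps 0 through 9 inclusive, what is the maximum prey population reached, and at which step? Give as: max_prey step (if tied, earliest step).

Step 1: prey: 28+14-7=35; pred: 7+1-2=6
Step 2: prey: 35+17-8=44; pred: 6+2-1=7
Step 3: prey: 44+22-12=54; pred: 7+3-2=8
Step 4: prey: 54+27-17=64; pred: 8+4-2=10
Step 5: prey: 64+32-25=71; pred: 10+6-3=13
Step 6: prey: 71+35-36=70; pred: 13+9-3=19
Step 7: prey: 70+35-53=52; pred: 19+13-5=27
Step 8: prey: 52+26-56=22; pred: 27+14-8=33
Step 9: prey: 22+11-29=4; pred: 33+7-9=31
Max prey = 71 at step 5

Answer: 71 5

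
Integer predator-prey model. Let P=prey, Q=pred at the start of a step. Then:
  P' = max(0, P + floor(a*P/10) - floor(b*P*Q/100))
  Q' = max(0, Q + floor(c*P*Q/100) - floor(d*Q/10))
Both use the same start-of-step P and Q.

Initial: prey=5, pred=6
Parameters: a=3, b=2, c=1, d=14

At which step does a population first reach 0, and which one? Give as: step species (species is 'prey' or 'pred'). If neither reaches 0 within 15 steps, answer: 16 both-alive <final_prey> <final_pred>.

Step 1: prey: 5+1-0=6; pred: 6+0-8=0
First extinction: pred at step 1

Answer: 1 pred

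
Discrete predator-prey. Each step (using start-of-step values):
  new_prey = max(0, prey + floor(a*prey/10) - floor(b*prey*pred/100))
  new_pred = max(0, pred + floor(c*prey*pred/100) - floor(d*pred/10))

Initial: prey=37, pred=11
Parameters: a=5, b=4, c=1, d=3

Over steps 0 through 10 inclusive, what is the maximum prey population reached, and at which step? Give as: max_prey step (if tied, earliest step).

Step 1: prey: 37+18-16=39; pred: 11+4-3=12
Step 2: prey: 39+19-18=40; pred: 12+4-3=13
Step 3: prey: 40+20-20=40; pred: 13+5-3=15
Step 4: prey: 40+20-24=36; pred: 15+6-4=17
Step 5: prey: 36+18-24=30; pred: 17+6-5=18
Step 6: prey: 30+15-21=24; pred: 18+5-5=18
Step 7: prey: 24+12-17=19; pred: 18+4-5=17
Step 8: prey: 19+9-12=16; pred: 17+3-5=15
Step 9: prey: 16+8-9=15; pred: 15+2-4=13
Step 10: prey: 15+7-7=15; pred: 13+1-3=11
Max prey = 40 at step 2

Answer: 40 2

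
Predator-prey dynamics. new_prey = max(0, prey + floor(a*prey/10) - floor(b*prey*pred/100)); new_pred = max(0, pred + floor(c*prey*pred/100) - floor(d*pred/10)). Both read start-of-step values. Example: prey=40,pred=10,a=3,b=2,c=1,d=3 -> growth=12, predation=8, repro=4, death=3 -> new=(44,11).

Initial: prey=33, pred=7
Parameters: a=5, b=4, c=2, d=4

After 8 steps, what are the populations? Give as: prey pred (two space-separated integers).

Step 1: prey: 33+16-9=40; pred: 7+4-2=9
Step 2: prey: 40+20-14=46; pred: 9+7-3=13
Step 3: prey: 46+23-23=46; pred: 13+11-5=19
Step 4: prey: 46+23-34=35; pred: 19+17-7=29
Step 5: prey: 35+17-40=12; pred: 29+20-11=38
Step 6: prey: 12+6-18=0; pred: 38+9-15=32
Step 7: prey: 0+0-0=0; pred: 32+0-12=20
Step 8: prey: 0+0-0=0; pred: 20+0-8=12

Answer: 0 12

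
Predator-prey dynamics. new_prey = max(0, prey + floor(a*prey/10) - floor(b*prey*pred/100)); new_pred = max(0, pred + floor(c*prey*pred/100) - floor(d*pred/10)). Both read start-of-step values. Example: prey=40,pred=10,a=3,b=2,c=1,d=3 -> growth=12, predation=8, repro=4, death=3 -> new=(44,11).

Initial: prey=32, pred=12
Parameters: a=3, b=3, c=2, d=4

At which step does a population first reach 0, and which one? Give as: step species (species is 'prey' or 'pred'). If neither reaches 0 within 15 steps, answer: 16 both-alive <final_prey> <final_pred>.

Answer: 16 both-alive 26 2

Derivation:
Step 1: prey: 32+9-11=30; pred: 12+7-4=15
Step 2: prey: 30+9-13=26; pred: 15+9-6=18
Step 3: prey: 26+7-14=19; pred: 18+9-7=20
Step 4: prey: 19+5-11=13; pred: 20+7-8=19
Step 5: prey: 13+3-7=9; pred: 19+4-7=16
Step 6: prey: 9+2-4=7; pred: 16+2-6=12
Step 7: prey: 7+2-2=7; pred: 12+1-4=9
Step 8: prey: 7+2-1=8; pred: 9+1-3=7
Step 9: prey: 8+2-1=9; pred: 7+1-2=6
Step 10: prey: 9+2-1=10; pred: 6+1-2=5
Step 11: prey: 10+3-1=12; pred: 5+1-2=4
Step 12: prey: 12+3-1=14; pred: 4+0-1=3
Step 13: prey: 14+4-1=17; pred: 3+0-1=2
Step 14: prey: 17+5-1=21; pred: 2+0-0=2
Step 15: prey: 21+6-1=26; pred: 2+0-0=2
No extinction within 15 steps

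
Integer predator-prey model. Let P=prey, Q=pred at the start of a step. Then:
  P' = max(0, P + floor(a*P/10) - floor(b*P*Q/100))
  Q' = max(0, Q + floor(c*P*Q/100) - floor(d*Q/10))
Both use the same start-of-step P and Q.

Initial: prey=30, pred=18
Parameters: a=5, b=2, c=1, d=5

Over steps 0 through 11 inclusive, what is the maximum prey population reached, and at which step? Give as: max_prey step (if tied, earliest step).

Answer: 135 7

Derivation:
Step 1: prey: 30+15-10=35; pred: 18+5-9=14
Step 2: prey: 35+17-9=43; pred: 14+4-7=11
Step 3: prey: 43+21-9=55; pred: 11+4-5=10
Step 4: prey: 55+27-11=71; pred: 10+5-5=10
Step 5: prey: 71+35-14=92; pred: 10+7-5=12
Step 6: prey: 92+46-22=116; pred: 12+11-6=17
Step 7: prey: 116+58-39=135; pred: 17+19-8=28
Step 8: prey: 135+67-75=127; pred: 28+37-14=51
Step 9: prey: 127+63-129=61; pred: 51+64-25=90
Step 10: prey: 61+30-109=0; pred: 90+54-45=99
Step 11: prey: 0+0-0=0; pred: 99+0-49=50
Max prey = 135 at step 7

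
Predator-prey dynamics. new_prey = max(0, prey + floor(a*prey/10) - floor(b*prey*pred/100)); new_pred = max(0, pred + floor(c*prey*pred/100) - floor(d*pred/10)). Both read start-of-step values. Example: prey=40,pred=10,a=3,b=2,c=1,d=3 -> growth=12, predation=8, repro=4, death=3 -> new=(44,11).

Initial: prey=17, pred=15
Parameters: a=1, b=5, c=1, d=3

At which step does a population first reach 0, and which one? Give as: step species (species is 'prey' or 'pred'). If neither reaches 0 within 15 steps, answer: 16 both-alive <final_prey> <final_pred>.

Answer: 16 both-alive 2 3

Derivation:
Step 1: prey: 17+1-12=6; pred: 15+2-4=13
Step 2: prey: 6+0-3=3; pred: 13+0-3=10
Step 3: prey: 3+0-1=2; pred: 10+0-3=7
Step 4: prey: 2+0-0=2; pred: 7+0-2=5
Step 5: prey: 2+0-0=2; pred: 5+0-1=4
Step 6: prey: 2+0-0=2; pred: 4+0-1=3
Step 7: prey: 2+0-0=2; pred: 3+0-0=3
Steps 8-15: state stable at prey=2, pred=3 (no change)
No extinction within 15 steps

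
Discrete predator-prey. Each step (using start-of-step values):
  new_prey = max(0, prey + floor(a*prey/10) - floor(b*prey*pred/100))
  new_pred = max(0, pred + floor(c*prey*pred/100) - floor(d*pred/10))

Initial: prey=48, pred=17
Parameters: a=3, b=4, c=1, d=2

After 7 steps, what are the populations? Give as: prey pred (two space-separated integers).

Step 1: prey: 48+14-32=30; pred: 17+8-3=22
Step 2: prey: 30+9-26=13; pred: 22+6-4=24
Step 3: prey: 13+3-12=4; pred: 24+3-4=23
Step 4: prey: 4+1-3=2; pred: 23+0-4=19
Step 5: prey: 2+0-1=1; pred: 19+0-3=16
Step 6: prey: 1+0-0=1; pred: 16+0-3=13
Step 7: prey: 1+0-0=1; pred: 13+0-2=11

Answer: 1 11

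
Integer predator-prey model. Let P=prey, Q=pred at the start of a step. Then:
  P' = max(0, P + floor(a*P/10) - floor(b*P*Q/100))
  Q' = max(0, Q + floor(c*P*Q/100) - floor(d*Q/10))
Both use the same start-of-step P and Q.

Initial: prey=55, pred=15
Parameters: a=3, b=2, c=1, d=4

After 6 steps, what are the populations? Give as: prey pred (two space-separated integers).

Step 1: prey: 55+16-16=55; pred: 15+8-6=17
Step 2: prey: 55+16-18=53; pred: 17+9-6=20
Step 3: prey: 53+15-21=47; pred: 20+10-8=22
Step 4: prey: 47+14-20=41; pred: 22+10-8=24
Step 5: prey: 41+12-19=34; pred: 24+9-9=24
Step 6: prey: 34+10-16=28; pred: 24+8-9=23

Answer: 28 23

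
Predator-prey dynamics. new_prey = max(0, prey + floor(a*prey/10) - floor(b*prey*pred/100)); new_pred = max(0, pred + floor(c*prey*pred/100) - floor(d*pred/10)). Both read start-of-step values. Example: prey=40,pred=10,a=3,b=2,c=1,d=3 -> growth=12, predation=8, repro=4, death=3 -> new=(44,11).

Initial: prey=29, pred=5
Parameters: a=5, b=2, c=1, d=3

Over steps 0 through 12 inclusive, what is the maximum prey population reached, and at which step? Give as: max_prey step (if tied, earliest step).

Answer: 145 6

Derivation:
Step 1: prey: 29+14-2=41; pred: 5+1-1=5
Step 2: prey: 41+20-4=57; pred: 5+2-1=6
Step 3: prey: 57+28-6=79; pred: 6+3-1=8
Step 4: prey: 79+39-12=106; pred: 8+6-2=12
Step 5: prey: 106+53-25=134; pred: 12+12-3=21
Step 6: prey: 134+67-56=145; pred: 21+28-6=43
Step 7: prey: 145+72-124=93; pred: 43+62-12=93
Step 8: prey: 93+46-172=0; pred: 93+86-27=152
Step 9: prey: 0+0-0=0; pred: 152+0-45=107
Step 10: prey: 0+0-0=0; pred: 107+0-32=75
Step 11: prey: 0+0-0=0; pred: 75+0-22=53
Step 12: prey: 0+0-0=0; pred: 53+0-15=38
Max prey = 145 at step 6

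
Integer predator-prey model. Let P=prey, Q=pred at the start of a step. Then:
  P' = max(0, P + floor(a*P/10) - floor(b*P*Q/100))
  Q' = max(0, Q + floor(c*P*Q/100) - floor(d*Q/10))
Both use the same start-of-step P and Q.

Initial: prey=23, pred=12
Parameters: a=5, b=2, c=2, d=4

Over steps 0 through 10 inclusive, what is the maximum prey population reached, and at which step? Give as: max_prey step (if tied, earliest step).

Step 1: prey: 23+11-5=29; pred: 12+5-4=13
Step 2: prey: 29+14-7=36; pred: 13+7-5=15
Step 3: prey: 36+18-10=44; pred: 15+10-6=19
Step 4: prey: 44+22-16=50; pred: 19+16-7=28
Step 5: prey: 50+25-28=47; pred: 28+28-11=45
Step 6: prey: 47+23-42=28; pred: 45+42-18=69
Step 7: prey: 28+14-38=4; pred: 69+38-27=80
Step 8: prey: 4+2-6=0; pred: 80+6-32=54
Step 9: prey: 0+0-0=0; pred: 54+0-21=33
Step 10: prey: 0+0-0=0; pred: 33+0-13=20
Max prey = 50 at step 4

Answer: 50 4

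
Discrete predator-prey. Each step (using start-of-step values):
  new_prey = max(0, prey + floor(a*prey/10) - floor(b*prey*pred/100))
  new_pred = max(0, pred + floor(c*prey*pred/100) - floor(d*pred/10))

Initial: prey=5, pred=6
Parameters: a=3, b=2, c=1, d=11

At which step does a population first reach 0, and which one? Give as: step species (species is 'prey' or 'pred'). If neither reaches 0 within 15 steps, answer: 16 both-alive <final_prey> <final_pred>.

Answer: 1 pred

Derivation:
Step 1: prey: 5+1-0=6; pred: 6+0-6=0
First extinction: pred at step 1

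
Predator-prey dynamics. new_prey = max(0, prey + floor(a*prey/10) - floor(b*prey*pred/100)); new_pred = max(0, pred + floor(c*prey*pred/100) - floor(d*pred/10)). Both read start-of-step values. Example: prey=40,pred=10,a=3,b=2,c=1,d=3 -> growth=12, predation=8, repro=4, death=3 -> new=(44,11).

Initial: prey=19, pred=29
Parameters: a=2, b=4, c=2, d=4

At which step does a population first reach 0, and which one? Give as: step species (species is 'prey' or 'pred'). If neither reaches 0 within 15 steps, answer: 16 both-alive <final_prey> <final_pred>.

Answer: 1 prey

Derivation:
Step 1: prey: 19+3-22=0; pred: 29+11-11=29
First extinction: prey at step 1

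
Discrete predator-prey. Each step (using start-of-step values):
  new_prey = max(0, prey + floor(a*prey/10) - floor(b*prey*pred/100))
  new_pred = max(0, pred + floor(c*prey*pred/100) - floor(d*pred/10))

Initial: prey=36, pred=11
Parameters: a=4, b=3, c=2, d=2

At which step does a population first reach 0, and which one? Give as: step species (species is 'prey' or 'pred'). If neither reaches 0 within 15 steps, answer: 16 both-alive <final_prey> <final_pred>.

Answer: 5 prey

Derivation:
Step 1: prey: 36+14-11=39; pred: 11+7-2=16
Step 2: prey: 39+15-18=36; pred: 16+12-3=25
Step 3: prey: 36+14-27=23; pred: 25+18-5=38
Step 4: prey: 23+9-26=6; pred: 38+17-7=48
Step 5: prey: 6+2-8=0; pred: 48+5-9=44
First extinction: prey at step 5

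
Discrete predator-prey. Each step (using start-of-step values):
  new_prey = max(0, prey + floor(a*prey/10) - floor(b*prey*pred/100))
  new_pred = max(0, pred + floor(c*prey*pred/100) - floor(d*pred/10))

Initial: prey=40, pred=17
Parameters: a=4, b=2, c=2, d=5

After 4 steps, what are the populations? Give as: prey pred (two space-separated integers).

Step 1: prey: 40+16-13=43; pred: 17+13-8=22
Step 2: prey: 43+17-18=42; pred: 22+18-11=29
Step 3: prey: 42+16-24=34; pred: 29+24-14=39
Step 4: prey: 34+13-26=21; pred: 39+26-19=46

Answer: 21 46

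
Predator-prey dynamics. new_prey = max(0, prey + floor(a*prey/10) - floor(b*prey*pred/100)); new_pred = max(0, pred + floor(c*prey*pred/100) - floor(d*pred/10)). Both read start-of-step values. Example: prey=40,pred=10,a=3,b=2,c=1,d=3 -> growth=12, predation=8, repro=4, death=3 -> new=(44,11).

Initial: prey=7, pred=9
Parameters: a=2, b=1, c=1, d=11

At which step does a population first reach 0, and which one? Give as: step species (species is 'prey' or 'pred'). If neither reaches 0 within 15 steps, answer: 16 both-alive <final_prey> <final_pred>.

Step 1: prey: 7+1-0=8; pred: 9+0-9=0
First extinction: pred at step 1

Answer: 1 pred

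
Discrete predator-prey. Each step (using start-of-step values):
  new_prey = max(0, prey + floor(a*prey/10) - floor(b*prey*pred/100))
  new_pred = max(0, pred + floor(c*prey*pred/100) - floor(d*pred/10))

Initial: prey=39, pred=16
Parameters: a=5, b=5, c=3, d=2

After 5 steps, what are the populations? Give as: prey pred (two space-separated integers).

Step 1: prey: 39+19-31=27; pred: 16+18-3=31
Step 2: prey: 27+13-41=0; pred: 31+25-6=50
Step 3: prey: 0+0-0=0; pred: 50+0-10=40
Step 4: prey: 0+0-0=0; pred: 40+0-8=32
Step 5: prey: 0+0-0=0; pred: 32+0-6=26

Answer: 0 26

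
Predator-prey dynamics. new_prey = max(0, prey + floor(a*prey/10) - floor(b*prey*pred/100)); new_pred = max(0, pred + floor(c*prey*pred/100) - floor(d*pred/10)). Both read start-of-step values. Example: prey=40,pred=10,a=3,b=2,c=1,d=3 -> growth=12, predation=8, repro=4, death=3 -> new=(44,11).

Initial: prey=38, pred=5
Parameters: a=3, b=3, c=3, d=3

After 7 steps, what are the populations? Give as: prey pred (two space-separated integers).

Answer: 0 29

Derivation:
Step 1: prey: 38+11-5=44; pred: 5+5-1=9
Step 2: prey: 44+13-11=46; pred: 9+11-2=18
Step 3: prey: 46+13-24=35; pred: 18+24-5=37
Step 4: prey: 35+10-38=7; pred: 37+38-11=64
Step 5: prey: 7+2-13=0; pred: 64+13-19=58
Step 6: prey: 0+0-0=0; pred: 58+0-17=41
Step 7: prey: 0+0-0=0; pred: 41+0-12=29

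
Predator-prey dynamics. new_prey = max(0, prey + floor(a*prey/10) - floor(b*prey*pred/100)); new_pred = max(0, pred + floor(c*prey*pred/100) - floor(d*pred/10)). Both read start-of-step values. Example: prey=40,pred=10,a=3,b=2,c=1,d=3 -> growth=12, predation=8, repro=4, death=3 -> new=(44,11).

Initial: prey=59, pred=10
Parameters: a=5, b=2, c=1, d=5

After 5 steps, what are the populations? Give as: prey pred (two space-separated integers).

Answer: 127 60

Derivation:
Step 1: prey: 59+29-11=77; pred: 10+5-5=10
Step 2: prey: 77+38-15=100; pred: 10+7-5=12
Step 3: prey: 100+50-24=126; pred: 12+12-6=18
Step 4: prey: 126+63-45=144; pred: 18+22-9=31
Step 5: prey: 144+72-89=127; pred: 31+44-15=60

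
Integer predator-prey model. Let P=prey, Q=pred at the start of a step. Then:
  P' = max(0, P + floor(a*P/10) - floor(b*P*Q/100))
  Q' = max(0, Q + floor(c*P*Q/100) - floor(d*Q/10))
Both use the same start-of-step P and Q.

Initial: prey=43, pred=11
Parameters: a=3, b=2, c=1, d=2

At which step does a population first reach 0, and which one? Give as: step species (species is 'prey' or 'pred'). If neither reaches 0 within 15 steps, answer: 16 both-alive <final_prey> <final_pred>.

Step 1: prey: 43+12-9=46; pred: 11+4-2=13
Step 2: prey: 46+13-11=48; pred: 13+5-2=16
Step 3: prey: 48+14-15=47; pred: 16+7-3=20
Step 4: prey: 47+14-18=43; pred: 20+9-4=25
Step 5: prey: 43+12-21=34; pred: 25+10-5=30
Step 6: prey: 34+10-20=24; pred: 30+10-6=34
Step 7: prey: 24+7-16=15; pred: 34+8-6=36
Step 8: prey: 15+4-10=9; pred: 36+5-7=34
Step 9: prey: 9+2-6=5; pred: 34+3-6=31
Step 10: prey: 5+1-3=3; pred: 31+1-6=26
Step 11: prey: 3+0-1=2; pred: 26+0-5=21
Step 12: prey: 2+0-0=2; pred: 21+0-4=17
Step 13: prey: 2+0-0=2; pred: 17+0-3=14
Step 14: prey: 2+0-0=2; pred: 14+0-2=12
Step 15: prey: 2+0-0=2; pred: 12+0-2=10
No extinction within 15 steps

Answer: 16 both-alive 2 10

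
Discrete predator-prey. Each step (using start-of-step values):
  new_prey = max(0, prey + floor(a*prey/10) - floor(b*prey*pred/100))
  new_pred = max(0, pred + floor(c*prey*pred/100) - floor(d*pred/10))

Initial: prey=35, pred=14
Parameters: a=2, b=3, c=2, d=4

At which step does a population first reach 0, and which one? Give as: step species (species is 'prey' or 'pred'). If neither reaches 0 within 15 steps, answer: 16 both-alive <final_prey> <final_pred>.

Step 1: prey: 35+7-14=28; pred: 14+9-5=18
Step 2: prey: 28+5-15=18; pred: 18+10-7=21
Step 3: prey: 18+3-11=10; pred: 21+7-8=20
Step 4: prey: 10+2-6=6; pred: 20+4-8=16
Step 5: prey: 6+1-2=5; pred: 16+1-6=11
Step 6: prey: 5+1-1=5; pred: 11+1-4=8
Step 7: prey: 5+1-1=5; pred: 8+0-3=5
Step 8: prey: 5+1-0=6; pred: 5+0-2=3
Step 9: prey: 6+1-0=7; pred: 3+0-1=2
Step 10: prey: 7+1-0=8; pred: 2+0-0=2
Step 11: prey: 8+1-0=9; pred: 2+0-0=2
Step 12: prey: 9+1-0=10; pred: 2+0-0=2
Step 13: prey: 10+2-0=12; pred: 2+0-0=2
Step 14: prey: 12+2-0=14; pred: 2+0-0=2
Step 15: prey: 14+2-0=16; pred: 2+0-0=2
No extinction within 15 steps

Answer: 16 both-alive 16 2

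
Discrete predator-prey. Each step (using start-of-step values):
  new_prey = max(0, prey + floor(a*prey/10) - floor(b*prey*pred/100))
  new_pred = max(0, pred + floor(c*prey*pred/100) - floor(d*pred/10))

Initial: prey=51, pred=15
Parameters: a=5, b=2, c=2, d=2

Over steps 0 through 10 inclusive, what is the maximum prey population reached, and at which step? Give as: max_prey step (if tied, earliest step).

Answer: 61 1

Derivation:
Step 1: prey: 51+25-15=61; pred: 15+15-3=27
Step 2: prey: 61+30-32=59; pred: 27+32-5=54
Step 3: prey: 59+29-63=25; pred: 54+63-10=107
Step 4: prey: 25+12-53=0; pred: 107+53-21=139
Step 5: prey: 0+0-0=0; pred: 139+0-27=112
Step 6: prey: 0+0-0=0; pred: 112+0-22=90
Step 7: prey: 0+0-0=0; pred: 90+0-18=72
Step 8: prey: 0+0-0=0; pred: 72+0-14=58
Step 9: prey: 0+0-0=0; pred: 58+0-11=47
Step 10: prey: 0+0-0=0; pred: 47+0-9=38
Max prey = 61 at step 1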